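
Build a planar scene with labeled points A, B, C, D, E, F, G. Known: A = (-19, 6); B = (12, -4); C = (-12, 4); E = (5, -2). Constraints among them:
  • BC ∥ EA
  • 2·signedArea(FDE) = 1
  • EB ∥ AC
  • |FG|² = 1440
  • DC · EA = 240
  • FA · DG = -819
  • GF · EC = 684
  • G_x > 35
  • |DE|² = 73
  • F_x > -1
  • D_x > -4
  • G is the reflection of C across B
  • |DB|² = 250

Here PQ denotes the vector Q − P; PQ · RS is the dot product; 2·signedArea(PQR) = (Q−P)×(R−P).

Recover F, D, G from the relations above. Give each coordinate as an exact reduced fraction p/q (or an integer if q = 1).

1. D_x = -3  [line 24·x + -8·y + 80 = 0 ∩ |DB|² = 250]
2. D_y = 1  [line 24·x + -8·y + 80 = 0 ∩ |DB|² = 250]
   → D = (-3, 1)
3. G_x = 36  [G is the reflection of C across B]
4. G_y = -12  [G is the reflection of C across B]
   → G = (36, -12)
5. F_x = 0  [2·signedArea(FDE) = 1 ∩ GF · EC = 684]
6. F_y = 0  [2·signedArea(FDE) = 1 ∩ GF · EC = 684]
   → F = (0, 0)

D = (-3, 1)
F = (0, 0)
G = (36, -12)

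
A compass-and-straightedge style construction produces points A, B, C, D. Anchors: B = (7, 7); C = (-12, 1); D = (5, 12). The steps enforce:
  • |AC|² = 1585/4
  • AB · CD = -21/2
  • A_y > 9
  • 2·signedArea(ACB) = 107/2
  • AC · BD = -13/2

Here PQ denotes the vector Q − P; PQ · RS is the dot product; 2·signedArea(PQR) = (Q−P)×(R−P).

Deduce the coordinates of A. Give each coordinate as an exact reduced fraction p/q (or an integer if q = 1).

A = (6, 19/2)

1. A_x = 6  [AC · BD = -13/2 ∩ 2·signedArea(ACB) = 107/2]
2. A_y = 19/2  [AC · BD = -13/2 ∩ 2·signedArea(ACB) = 107/2]
   → A = (6, 19/2)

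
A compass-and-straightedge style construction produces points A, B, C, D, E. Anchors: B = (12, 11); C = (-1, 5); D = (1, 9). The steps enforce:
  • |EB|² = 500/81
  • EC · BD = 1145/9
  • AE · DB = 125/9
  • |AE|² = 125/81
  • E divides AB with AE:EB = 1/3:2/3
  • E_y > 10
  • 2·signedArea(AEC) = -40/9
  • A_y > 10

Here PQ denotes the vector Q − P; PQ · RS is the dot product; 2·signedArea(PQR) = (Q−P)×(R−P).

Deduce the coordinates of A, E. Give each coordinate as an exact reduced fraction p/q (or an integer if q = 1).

A = (25/3, 31/3)
E = (86/9, 95/9)

1. E_x = 86/9  [line 11·x + 2·y + -1136/9 = 0 ∩ |EB|² = 500/81]
2. E_y = 95/9  [line 11·x + 2·y + -1136/9 = 0 ∩ |EB|² = 500/81]
   → E = (86/9, 95/9)
3. A_x = 25/3  [2·signedArea(AEC) = -40/9 ∩ E divides AB with AE:EB = 1/3:2/3]
4. A_y = 31/3  [2·signedArea(AEC) = -40/9 ∩ E divides AB with AE:EB = 1/3:2/3]
   → A = (25/3, 31/3)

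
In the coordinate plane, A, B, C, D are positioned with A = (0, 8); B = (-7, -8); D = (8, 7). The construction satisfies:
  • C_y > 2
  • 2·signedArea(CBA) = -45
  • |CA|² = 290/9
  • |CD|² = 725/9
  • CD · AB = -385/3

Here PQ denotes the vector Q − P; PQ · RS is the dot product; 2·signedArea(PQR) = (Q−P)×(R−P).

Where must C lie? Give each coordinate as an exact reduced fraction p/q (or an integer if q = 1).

1. C_x = 1/3  [CD · AB = -385/3 ∩ 2·signedArea(CBA) = -45]
2. C_y = 7/3  [CD · AB = -385/3 ∩ 2·signedArea(CBA) = -45]
   → C = (1/3, 7/3)

C = (1/3, 7/3)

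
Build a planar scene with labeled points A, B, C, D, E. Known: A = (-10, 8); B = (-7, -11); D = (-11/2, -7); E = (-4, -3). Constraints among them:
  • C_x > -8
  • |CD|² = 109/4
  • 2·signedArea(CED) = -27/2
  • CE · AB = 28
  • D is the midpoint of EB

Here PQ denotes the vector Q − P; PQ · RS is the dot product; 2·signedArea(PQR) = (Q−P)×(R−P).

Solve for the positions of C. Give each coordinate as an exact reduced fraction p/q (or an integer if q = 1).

1. C_x = -7  [2·signedArea(CED) = -27/2 ∩ CE · AB = 28]
2. C_y = -2  [2·signedArea(CED) = -27/2 ∩ CE · AB = 28]
   → C = (-7, -2)

C = (-7, -2)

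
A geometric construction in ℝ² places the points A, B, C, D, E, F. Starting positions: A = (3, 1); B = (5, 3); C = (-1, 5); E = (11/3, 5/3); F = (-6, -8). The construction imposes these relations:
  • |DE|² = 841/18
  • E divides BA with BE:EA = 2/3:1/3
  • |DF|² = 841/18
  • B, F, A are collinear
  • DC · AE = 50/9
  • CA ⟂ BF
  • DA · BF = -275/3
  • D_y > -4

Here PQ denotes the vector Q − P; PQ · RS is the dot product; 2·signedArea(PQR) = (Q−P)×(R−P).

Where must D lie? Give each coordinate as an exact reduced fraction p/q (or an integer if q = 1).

1. D_x = -7/6  [line -2/3·x + -2/3·y + -26/9 = 0 ∩ |DE|² = 841/18]
2. D_y = -19/6  [line -2/3·x + -2/3·y + -26/9 = 0 ∩ |DE|² = 841/18]
   → D = (-7/6, -19/6)

D = (-7/6, -19/6)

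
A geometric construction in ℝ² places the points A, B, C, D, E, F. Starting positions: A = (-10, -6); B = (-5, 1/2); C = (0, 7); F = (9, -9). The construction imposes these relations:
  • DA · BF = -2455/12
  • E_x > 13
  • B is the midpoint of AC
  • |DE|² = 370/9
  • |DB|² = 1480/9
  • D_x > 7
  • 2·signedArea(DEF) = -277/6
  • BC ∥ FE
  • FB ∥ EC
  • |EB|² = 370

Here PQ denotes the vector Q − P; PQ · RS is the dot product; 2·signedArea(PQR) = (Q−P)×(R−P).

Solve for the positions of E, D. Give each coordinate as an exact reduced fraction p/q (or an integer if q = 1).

D = (23/3, -3/2)
E = (14, -5/2)

1. E_x = 14  [FB ∥ EC ∩ BC ∥ FE]
2. E_y = -5/2  [FB ∥ EC ∩ BC ∥ FE]
   → E = (14, -5/2)
3. D_x = 23/3  [2·signedArea(DEF) = -277/6 ∩ DA · BF = -2455/12]
4. D_y = -3/2  [2·signedArea(DEF) = -277/6 ∩ DA · BF = -2455/12]
   → D = (23/3, -3/2)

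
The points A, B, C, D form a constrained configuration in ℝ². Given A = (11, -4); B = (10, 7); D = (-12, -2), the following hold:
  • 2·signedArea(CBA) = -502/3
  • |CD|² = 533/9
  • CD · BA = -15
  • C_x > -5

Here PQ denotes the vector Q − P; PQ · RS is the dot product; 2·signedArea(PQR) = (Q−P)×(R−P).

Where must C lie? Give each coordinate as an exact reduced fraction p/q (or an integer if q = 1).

1. C_x = -13/3  [2·signedArea(CBA) = -502/3 ∩ CD · BA = -15]
2. C_y = -8/3  [2·signedArea(CBA) = -502/3 ∩ CD · BA = -15]
   → C = (-13/3, -8/3)

C = (-13/3, -8/3)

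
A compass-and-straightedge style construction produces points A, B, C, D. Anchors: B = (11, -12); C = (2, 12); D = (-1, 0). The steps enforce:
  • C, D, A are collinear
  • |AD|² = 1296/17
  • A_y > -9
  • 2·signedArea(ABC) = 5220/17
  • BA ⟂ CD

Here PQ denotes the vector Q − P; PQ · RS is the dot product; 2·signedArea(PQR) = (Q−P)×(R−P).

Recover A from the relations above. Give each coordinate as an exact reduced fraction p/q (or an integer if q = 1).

A = (-53/17, -144/17)

1. A_x = -53/17  [C, D, A are collinear ∩ BA ⟂ CD]
2. A_y = -144/17  [C, D, A are collinear ∩ BA ⟂ CD]
   → A = (-53/17, -144/17)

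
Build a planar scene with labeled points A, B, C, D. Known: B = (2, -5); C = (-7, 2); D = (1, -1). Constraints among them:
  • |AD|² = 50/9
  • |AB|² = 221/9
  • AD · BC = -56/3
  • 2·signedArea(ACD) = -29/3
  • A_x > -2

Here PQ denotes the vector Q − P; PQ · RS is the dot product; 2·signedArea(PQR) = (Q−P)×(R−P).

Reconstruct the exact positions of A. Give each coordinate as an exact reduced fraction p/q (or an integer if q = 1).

1. A_x = -4/3  [AD · BC = -56/3 ∩ 2·signedArea(ACD) = -29/3]
2. A_y = -4/3  [AD · BC = -56/3 ∩ 2·signedArea(ACD) = -29/3]
   → A = (-4/3, -4/3)

A = (-4/3, -4/3)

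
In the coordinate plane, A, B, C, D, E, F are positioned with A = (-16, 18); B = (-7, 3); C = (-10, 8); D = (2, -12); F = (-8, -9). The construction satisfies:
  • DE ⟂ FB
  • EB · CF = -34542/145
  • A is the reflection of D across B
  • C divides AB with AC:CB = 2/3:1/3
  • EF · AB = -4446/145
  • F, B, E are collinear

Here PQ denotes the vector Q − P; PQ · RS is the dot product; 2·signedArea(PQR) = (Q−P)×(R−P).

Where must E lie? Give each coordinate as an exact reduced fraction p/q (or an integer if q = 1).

E = (-1186/145, -1617/145)

1. E_x = -1186/145  [F, B, E are collinear ∩ DE ⟂ FB]
2. E_y = -1617/145  [F, B, E are collinear ∩ DE ⟂ FB]
   → E = (-1186/145, -1617/145)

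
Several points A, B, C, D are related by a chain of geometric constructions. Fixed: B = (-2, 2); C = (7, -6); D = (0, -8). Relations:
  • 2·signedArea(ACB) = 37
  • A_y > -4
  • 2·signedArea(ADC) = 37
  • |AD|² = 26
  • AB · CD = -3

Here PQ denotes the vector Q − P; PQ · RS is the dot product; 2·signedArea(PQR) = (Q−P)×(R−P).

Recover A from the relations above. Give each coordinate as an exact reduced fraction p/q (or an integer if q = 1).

A = (-1, -3)

1. A_x = -1  [2·signedArea(ADC) = 37 ∩ 2·signedArea(ACB) = 37]
2. A_y = -3  [2·signedArea(ADC) = 37 ∩ 2·signedArea(ACB) = 37]
   → A = (-1, -3)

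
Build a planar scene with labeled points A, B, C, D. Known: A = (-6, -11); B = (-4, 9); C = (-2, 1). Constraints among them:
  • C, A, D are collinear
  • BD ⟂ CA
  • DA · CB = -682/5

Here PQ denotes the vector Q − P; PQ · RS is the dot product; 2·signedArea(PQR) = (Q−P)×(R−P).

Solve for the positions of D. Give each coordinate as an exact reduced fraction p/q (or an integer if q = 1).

D = (1/5, 38/5)

1. D_x = 1/5  [C, A, D are collinear ∩ BD ⟂ CA]
2. D_y = 38/5  [C, A, D are collinear ∩ BD ⟂ CA]
   → D = (1/5, 38/5)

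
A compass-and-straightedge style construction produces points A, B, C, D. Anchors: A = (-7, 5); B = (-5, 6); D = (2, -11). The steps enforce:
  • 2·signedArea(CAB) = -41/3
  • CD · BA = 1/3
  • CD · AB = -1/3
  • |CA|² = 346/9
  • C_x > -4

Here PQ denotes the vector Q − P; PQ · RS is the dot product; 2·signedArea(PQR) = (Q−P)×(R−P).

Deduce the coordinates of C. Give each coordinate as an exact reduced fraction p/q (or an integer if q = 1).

C = (-10/3, 0)

1. C_x = -10/3  [CD · BA = 1/3 ∩ 2·signedArea(CAB) = -41/3]
2. C_y = 0  [CD · BA = 1/3 ∩ 2·signedArea(CAB) = -41/3]
   → C = (-10/3, 0)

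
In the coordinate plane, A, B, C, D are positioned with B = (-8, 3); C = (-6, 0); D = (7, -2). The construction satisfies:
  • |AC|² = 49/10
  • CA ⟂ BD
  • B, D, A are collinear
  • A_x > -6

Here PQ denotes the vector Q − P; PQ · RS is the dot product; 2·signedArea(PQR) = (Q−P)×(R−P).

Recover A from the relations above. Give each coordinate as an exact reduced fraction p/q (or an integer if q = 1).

A = (-53/10, 21/10)

1. A_x = -53/10  [B, D, A are collinear ∩ CA ⟂ BD]
2. A_y = 21/10  [B, D, A are collinear ∩ CA ⟂ BD]
   → A = (-53/10, 21/10)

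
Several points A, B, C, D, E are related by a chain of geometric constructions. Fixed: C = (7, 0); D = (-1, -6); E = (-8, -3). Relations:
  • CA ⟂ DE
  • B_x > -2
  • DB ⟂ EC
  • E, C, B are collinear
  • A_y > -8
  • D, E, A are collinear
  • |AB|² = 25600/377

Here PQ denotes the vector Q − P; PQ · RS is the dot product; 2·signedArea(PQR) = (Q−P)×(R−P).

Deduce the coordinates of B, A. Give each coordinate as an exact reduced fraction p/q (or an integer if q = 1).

A = (104/29, -231/29)
B = (-24/13, -23/13)

1. B_x = -24/13  [E, C, B are collinear ∩ DB ⟂ EC]
2. B_y = -23/13  [E, C, B are collinear ∩ DB ⟂ EC]
   → B = (-24/13, -23/13)
3. A_x = 104/29  [D, E, A are collinear ∩ CA ⟂ DE]
4. A_y = -231/29  [D, E, A are collinear ∩ CA ⟂ DE]
   → A = (104/29, -231/29)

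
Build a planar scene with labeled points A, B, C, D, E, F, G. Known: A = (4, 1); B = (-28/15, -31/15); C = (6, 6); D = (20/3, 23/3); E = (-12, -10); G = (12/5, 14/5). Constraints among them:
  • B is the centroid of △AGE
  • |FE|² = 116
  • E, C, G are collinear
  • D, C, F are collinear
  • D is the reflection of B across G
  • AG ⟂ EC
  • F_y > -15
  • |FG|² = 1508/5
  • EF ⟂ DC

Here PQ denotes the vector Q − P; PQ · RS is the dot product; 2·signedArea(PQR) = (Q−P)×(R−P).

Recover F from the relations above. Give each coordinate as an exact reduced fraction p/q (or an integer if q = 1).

1. F_x = -2  [D, C, F are collinear ∩ EF ⟂ DC]
2. F_y = -14  [D, C, F are collinear ∩ EF ⟂ DC]
   → F = (-2, -14)

F = (-2, -14)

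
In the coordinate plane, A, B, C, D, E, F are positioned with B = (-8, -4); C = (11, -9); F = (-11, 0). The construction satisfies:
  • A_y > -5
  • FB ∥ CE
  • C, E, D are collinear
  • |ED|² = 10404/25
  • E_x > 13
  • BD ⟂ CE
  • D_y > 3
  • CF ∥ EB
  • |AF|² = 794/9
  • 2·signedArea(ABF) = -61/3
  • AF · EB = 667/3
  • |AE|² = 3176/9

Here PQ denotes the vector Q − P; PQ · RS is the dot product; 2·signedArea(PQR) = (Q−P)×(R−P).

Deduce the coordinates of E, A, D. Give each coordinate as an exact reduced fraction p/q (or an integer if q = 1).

A = (-8/3, -13/3)
D = (44/25, 83/25)
E = (14, -13)

1. E_x = 14  [CF ∥ EB ∩ FB ∥ CE]
2. E_y = -13  [CF ∥ EB ∩ FB ∥ CE]
   → E = (14, -13)
3. A_x = -8/3  [AF · EB = 667/3 ∩ 2·signedArea(ABF) = -61/3]
4. A_y = -13/3  [AF · EB = 667/3 ∩ 2·signedArea(ABF) = -61/3]
   → A = (-8/3, -13/3)
5. D_x = 44/25  [C, E, D are collinear ∩ BD ⟂ CE]
6. D_y = 83/25  [C, E, D are collinear ∩ BD ⟂ CE]
   → D = (44/25, 83/25)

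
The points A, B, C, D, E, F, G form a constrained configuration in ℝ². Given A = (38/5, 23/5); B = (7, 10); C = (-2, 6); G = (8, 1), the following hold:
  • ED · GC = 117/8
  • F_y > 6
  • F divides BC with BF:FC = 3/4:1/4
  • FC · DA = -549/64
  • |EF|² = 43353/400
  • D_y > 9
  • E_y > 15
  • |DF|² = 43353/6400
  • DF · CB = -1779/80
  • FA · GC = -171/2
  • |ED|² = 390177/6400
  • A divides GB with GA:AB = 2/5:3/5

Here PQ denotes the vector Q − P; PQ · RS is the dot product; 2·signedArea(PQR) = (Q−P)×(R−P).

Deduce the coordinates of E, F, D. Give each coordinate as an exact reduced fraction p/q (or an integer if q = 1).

D = (143/80, 91/10)
E = (32/5, 77/5)
F = (1/4, 7)

1. F_x = 1/4  [F divides BC with BF:FC = 3/4:1/4]
2. F_y = 7  [F divides BC with BF:FC = 3/4:1/4]
   → F = (1/4, 7)
3. D_x = 143/80  [line -9·x + -4·y + 4199/80 = 0 ∩ |DF|² = 43353/6400]
4. D_y = 91/10  [line -9·x + -4·y + 4199/80 = 0 ∩ |DF|² = 43353/6400]
   → D = (143/80, 91/10)
5. E_x = 32/5  [line 10·x + -5·y + 13 = 0 ∩ |EF|² = 43353/400]
6. E_y = 77/5  [line 10·x + -5·y + 13 = 0 ∩ |EF|² = 43353/400]
   → E = (32/5, 77/5)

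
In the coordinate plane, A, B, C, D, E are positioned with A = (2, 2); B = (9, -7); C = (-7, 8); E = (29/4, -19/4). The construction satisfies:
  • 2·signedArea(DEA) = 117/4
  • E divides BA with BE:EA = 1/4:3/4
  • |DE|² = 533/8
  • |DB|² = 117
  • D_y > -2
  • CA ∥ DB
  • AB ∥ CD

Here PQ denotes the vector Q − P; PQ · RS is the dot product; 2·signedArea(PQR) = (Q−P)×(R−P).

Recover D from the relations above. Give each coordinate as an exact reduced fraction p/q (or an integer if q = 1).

D = (0, -1)

1. D_x = 0  [CA ∥ DB ∩ AB ∥ CD]
2. D_y = -1  [CA ∥ DB ∩ AB ∥ CD]
   → D = (0, -1)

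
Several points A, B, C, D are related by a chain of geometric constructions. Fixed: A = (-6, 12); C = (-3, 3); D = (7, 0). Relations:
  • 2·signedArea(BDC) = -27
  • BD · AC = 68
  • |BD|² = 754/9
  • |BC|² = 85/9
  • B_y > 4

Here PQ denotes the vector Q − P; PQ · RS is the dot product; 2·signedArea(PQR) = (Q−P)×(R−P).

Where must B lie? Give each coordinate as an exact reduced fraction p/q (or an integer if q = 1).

1. B_x = -2/3  [BD · AC = 68 ∩ 2·signedArea(BDC) = -27]
2. B_y = 5  [BD · AC = 68 ∩ 2·signedArea(BDC) = -27]
   → B = (-2/3, 5)

B = (-2/3, 5)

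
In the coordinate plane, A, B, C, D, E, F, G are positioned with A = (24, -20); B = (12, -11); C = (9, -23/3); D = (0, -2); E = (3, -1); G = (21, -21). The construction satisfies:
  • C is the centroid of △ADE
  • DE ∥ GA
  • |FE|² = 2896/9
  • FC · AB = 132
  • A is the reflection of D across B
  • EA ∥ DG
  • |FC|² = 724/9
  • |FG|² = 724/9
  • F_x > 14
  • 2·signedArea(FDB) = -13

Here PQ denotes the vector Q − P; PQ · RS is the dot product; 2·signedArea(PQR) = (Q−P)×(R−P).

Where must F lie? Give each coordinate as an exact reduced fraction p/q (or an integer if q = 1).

1. F_x = 15  [2·signedArea(FDB) = -13 ∩ FC · AB = 132]
2. F_y = -43/3  [2·signedArea(FDB) = -13 ∩ FC · AB = 132]
   → F = (15, -43/3)

F = (15, -43/3)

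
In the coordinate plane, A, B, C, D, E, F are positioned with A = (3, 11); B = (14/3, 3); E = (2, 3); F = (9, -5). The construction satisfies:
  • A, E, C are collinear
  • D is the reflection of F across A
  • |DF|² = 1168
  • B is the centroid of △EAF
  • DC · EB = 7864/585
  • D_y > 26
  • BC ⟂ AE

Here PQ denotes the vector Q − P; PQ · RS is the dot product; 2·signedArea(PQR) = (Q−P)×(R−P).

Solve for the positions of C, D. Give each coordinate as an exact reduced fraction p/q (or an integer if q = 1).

C = (398/195, 649/195)
D = (-3, 27)

1. C_x = 398/195  [A, E, C are collinear ∩ BC ⟂ AE]
2. C_y = 649/195  [A, E, C are collinear ∩ BC ⟂ AE]
   → C = (398/195, 649/195)
3. D_x = -3  [D is the reflection of F across A]
4. D_y = 27  [D is the reflection of F across A]
   → D = (-3, 27)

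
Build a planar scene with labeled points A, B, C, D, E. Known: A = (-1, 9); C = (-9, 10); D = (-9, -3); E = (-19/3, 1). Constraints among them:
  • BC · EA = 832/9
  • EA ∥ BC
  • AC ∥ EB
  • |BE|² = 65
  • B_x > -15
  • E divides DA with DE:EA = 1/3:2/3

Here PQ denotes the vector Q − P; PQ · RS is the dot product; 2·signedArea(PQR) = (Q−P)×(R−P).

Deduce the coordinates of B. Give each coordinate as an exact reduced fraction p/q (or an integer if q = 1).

B = (-43/3, 2)

1. B_x = -43/3  [EA ∥ BC ∩ AC ∥ EB]
2. B_y = 2  [EA ∥ BC ∩ AC ∥ EB]
   → B = (-43/3, 2)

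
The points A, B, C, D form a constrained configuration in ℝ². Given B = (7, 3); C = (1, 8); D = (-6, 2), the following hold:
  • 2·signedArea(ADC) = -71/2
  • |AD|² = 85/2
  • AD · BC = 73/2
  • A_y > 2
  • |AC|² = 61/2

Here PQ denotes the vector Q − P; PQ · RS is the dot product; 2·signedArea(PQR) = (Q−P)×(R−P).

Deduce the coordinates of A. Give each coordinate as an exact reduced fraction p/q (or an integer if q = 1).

1. A_x = 1/2  [2·signedArea(ADC) = -71/2 ∩ AD · BC = 73/2]
2. A_y = 5/2  [2·signedArea(ADC) = -71/2 ∩ AD · BC = 73/2]
   → A = (1/2, 5/2)

A = (1/2, 5/2)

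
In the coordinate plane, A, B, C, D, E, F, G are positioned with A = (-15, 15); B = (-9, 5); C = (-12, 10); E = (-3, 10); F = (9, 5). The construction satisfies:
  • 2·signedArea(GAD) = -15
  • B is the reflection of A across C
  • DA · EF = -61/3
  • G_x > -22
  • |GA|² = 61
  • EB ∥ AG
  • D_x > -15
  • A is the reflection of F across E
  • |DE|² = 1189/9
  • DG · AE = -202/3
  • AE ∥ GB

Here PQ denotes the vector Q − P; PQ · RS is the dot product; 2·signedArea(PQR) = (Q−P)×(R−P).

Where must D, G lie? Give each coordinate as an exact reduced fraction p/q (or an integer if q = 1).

1. G_x = -21  [AE ∥ GB ∩ EB ∥ AG]
2. G_y = 10  [AE ∥ GB ∩ EB ∥ AG]
   → G = (-21, 10)
3. D_x = -14  [DA · EF = -61/3 ∩ 2·signedArea(GAD) = -15]
4. D_y = 40/3  [DA · EF = -61/3 ∩ 2·signedArea(GAD) = -15]
   → D = (-14, 40/3)

D = (-14, 40/3)
G = (-21, 10)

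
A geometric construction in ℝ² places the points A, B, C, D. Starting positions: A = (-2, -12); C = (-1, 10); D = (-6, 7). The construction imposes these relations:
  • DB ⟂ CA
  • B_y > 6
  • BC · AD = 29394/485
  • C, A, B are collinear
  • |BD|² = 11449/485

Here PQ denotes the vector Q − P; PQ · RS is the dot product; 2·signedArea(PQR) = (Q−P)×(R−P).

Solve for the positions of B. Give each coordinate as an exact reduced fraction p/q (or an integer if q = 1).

1. B_x = -556/485  [C, A, B are collinear ∩ DB ⟂ CA]
2. B_y = 3288/485  [C, A, B are collinear ∩ DB ⟂ CA]
   → B = (-556/485, 3288/485)

B = (-556/485, 3288/485)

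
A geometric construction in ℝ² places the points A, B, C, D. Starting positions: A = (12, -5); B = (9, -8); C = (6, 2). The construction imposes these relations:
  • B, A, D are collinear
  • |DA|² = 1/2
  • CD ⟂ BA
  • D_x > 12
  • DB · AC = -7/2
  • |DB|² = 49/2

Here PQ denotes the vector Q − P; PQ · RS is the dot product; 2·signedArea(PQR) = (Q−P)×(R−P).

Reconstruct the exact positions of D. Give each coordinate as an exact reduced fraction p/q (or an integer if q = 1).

D = (25/2, -9/2)

1. D_x = 25/2  [B, A, D are collinear ∩ CD ⟂ BA]
2. D_y = -9/2  [B, A, D are collinear ∩ CD ⟂ BA]
   → D = (25/2, -9/2)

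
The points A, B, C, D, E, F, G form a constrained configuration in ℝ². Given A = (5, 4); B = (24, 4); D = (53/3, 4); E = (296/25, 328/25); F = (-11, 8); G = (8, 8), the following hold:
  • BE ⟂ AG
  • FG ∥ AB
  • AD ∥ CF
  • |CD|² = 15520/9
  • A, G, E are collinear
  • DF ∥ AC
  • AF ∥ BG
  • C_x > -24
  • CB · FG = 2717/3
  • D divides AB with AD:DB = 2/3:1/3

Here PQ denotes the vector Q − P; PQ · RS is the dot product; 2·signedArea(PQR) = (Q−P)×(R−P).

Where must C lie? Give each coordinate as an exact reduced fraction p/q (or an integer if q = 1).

1. C_x = -71/3  [AD ∥ CF ∩ DF ∥ AC]
2. C_y = 8  [AD ∥ CF ∩ DF ∥ AC]
   → C = (-71/3, 8)

C = (-71/3, 8)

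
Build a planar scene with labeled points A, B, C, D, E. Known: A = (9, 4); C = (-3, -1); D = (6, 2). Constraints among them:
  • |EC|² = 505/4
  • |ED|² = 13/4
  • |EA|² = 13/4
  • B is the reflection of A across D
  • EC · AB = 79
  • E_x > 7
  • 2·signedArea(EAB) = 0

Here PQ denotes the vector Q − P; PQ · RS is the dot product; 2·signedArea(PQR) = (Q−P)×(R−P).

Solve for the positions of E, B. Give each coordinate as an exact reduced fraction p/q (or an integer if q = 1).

B = (3, 0)
E = (15/2, 3)

1. B_x = 3  [B is the reflection of A across D]
2. B_y = 0  [B is the reflection of A across D]
   → B = (3, 0)
3. E_x = 15/2  [2·signedArea(EAB) = 0 ∩ EC · AB = 79]
4. E_y = 3  [2·signedArea(EAB) = 0 ∩ EC · AB = 79]
   → E = (15/2, 3)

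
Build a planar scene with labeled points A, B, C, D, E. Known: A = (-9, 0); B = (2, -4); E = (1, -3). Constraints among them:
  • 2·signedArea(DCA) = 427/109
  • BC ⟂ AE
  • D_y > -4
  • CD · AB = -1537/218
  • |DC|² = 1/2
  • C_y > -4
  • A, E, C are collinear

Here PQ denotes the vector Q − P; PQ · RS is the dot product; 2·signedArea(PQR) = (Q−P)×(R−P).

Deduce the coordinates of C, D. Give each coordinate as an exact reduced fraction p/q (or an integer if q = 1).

1. C_x = 239/109  [A, E, C are collinear ∩ BC ⟂ AE]
2. C_y = -366/109  [A, E, C are collinear ∩ BC ⟂ AE]
   → C = (239/109, -366/109)
3. D_x = 3/2  [2·signedArea(DCA) = 427/109 ∩ CD · AB = -1537/218]
4. D_y = -7/2  [2·signedArea(DCA) = 427/109 ∩ CD · AB = -1537/218]
   → D = (3/2, -7/2)

C = (239/109, -366/109)
D = (3/2, -7/2)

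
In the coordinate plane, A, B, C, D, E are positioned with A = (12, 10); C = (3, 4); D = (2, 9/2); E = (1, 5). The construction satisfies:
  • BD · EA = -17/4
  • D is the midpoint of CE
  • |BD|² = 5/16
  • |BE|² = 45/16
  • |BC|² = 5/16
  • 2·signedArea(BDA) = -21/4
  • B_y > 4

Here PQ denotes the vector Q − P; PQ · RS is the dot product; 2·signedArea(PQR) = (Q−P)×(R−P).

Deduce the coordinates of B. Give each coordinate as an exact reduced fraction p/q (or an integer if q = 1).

B = (5/2, 17/4)

1. B_x = 5/2  [BD · EA = -17/4 ∩ 2·signedArea(BDA) = -21/4]
2. B_y = 17/4  [BD · EA = -17/4 ∩ 2·signedArea(BDA) = -21/4]
   → B = (5/2, 17/4)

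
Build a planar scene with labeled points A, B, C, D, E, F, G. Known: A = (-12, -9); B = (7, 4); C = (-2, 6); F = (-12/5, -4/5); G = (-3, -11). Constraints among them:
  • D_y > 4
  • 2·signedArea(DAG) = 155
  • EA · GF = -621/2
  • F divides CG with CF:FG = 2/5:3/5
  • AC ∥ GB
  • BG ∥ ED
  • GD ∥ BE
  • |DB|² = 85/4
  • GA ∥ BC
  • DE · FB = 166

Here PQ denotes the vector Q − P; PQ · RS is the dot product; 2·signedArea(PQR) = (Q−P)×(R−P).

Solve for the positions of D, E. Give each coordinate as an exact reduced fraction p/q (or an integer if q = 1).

D = (5/2, 5)
E = (25/2, 20)

1. D_x = 5/2  [line 2·x + 9·y + -50 = 0 ∩ |DB|² = 85/4]
2. D_y = 5  [line 2·x + 9·y + -50 = 0 ∩ |DB|² = 85/4]
   → D = (5/2, 5)
3. E_x = 25/2  [BG ∥ ED ∩ GD ∥ BE]
4. E_y = 20  [BG ∥ ED ∩ GD ∥ BE]
   → E = (25/2, 20)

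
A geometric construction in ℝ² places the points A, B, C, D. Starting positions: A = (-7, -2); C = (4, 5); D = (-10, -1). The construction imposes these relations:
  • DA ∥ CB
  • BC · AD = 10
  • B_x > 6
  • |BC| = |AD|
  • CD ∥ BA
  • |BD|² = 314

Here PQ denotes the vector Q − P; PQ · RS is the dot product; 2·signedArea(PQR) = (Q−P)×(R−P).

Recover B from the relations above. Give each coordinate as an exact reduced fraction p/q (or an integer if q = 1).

B = (7, 4)

1. B_x = 7  [CD ∥ BA ∩ DA ∥ CB]
2. B_y = 4  [CD ∥ BA ∩ DA ∥ CB]
   → B = (7, 4)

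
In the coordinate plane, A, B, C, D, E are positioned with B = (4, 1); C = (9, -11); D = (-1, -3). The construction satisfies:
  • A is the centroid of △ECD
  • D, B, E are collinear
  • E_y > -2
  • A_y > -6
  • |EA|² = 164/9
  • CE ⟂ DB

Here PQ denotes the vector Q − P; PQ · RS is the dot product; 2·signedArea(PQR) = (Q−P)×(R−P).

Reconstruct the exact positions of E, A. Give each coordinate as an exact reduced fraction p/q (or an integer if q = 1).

A = (377/123, -625/123)
E = (49/41, -51/41)

1. E_x = 49/41  [D, B, E are collinear ∩ CE ⟂ DB]
2. E_y = -51/41  [D, B, E are collinear ∩ CE ⟂ DB]
   → E = (49/41, -51/41)
3. A_x = 377/123  [A is the centroid of △ECD]
4. A_y = -625/123  [A is the centroid of △ECD]
   → A = (377/123, -625/123)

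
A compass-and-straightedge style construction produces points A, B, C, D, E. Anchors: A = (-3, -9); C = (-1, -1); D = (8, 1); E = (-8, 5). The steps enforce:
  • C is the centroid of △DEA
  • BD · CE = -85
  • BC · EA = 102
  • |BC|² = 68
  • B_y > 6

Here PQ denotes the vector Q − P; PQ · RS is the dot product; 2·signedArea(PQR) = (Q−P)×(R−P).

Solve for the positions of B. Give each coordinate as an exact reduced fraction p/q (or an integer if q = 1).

1. B_x = 1  [BC · EA = 102 ∩ BD · CE = -85]
2. B_y = 7  [BC · EA = 102 ∩ BD · CE = -85]
   → B = (1, 7)

B = (1, 7)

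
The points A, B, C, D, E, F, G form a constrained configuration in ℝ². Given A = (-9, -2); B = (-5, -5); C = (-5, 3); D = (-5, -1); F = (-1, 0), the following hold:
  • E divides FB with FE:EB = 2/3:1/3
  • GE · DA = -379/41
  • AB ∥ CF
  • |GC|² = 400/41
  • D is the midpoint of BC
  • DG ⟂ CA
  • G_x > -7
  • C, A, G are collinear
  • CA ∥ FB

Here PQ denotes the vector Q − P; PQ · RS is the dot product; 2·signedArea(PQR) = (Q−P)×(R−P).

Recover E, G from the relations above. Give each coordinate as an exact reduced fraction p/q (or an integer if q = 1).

1. E_x = -11/3  [E divides FB with FE:EB = 2/3:1/3]
2. E_y = -10/3  [E divides FB with FE:EB = 2/3:1/3]
   → E = (-11/3, -10/3)
3. G_x = -285/41  [C, A, G are collinear ∩ DG ⟂ CA]
4. G_y = 23/41  [C, A, G are collinear ∩ DG ⟂ CA]
   → G = (-285/41, 23/41)

E = (-11/3, -10/3)
G = (-285/41, 23/41)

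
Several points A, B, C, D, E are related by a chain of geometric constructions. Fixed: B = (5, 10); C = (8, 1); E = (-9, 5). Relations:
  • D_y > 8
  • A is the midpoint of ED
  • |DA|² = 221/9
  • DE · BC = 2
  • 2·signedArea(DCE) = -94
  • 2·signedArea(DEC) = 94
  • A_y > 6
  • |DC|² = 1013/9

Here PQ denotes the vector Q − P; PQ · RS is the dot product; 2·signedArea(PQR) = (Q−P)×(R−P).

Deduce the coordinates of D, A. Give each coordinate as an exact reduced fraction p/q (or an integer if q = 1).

A = (-13/3, 20/3)
D = (1/3, 25/3)

1. D_x = 1/3  [2·signedArea(DEC) = 94 ∩ DE · BC = 2]
2. D_y = 25/3  [2·signedArea(DEC) = 94 ∩ DE · BC = 2]
   → D = (1/3, 25/3)
3. A_x = -13/3  [A is the midpoint of ED]
4. A_y = 20/3  [A is the midpoint of ED]
   → A = (-13/3, 20/3)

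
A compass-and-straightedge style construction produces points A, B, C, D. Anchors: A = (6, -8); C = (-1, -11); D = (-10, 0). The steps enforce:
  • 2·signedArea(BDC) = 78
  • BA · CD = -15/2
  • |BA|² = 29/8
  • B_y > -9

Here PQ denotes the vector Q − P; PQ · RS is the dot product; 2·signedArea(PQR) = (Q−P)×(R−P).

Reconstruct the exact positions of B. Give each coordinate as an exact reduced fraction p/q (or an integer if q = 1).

B = (17/4, -35/4)

1. B_x = 17/4  [2·signedArea(BDC) = 78 ∩ BA · CD = -15/2]
2. B_y = -35/4  [2·signedArea(BDC) = 78 ∩ BA · CD = -15/2]
   → B = (17/4, -35/4)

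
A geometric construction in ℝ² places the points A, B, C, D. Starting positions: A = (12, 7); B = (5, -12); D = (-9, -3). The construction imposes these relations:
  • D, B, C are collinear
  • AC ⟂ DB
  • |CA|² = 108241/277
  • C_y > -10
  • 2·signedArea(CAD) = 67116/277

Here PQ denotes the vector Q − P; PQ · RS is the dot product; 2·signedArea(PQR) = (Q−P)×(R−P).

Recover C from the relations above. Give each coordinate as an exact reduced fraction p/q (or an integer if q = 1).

C = (363/277, -2667/277)

1. C_x = 363/277  [D, B, C are collinear ∩ AC ⟂ DB]
2. C_y = -2667/277  [D, B, C are collinear ∩ AC ⟂ DB]
   → C = (363/277, -2667/277)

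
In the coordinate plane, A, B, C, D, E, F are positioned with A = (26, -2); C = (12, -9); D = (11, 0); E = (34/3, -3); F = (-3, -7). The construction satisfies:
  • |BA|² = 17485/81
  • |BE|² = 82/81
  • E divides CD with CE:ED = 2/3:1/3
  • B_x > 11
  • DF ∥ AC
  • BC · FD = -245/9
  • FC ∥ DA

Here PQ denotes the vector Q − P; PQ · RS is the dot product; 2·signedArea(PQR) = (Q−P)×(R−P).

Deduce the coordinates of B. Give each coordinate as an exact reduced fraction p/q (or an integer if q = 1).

B = (103/9, -4)

1. B_x = 103/9  [line -14·x + -7·y + 1190/9 = 0 ∩ |BE|² = 82/81]
2. B_y = -4  [line -14·x + -7·y + 1190/9 = 0 ∩ |BE|² = 82/81]
   → B = (103/9, -4)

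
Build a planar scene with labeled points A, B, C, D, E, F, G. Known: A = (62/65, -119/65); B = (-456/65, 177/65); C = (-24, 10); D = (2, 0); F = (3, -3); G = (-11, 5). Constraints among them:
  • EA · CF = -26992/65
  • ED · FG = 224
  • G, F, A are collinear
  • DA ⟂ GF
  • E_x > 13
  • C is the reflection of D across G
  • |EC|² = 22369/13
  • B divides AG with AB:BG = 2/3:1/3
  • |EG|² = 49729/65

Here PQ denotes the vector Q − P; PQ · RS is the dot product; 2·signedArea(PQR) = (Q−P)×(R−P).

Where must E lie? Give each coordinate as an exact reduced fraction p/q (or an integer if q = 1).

E = (846/65, -567/65)

1. E_x = 846/65  [ED · FG = 224 ∩ EA · CF = -26992/65]
2. E_y = -567/65  [ED · FG = 224 ∩ EA · CF = -26992/65]
   → E = (846/65, -567/65)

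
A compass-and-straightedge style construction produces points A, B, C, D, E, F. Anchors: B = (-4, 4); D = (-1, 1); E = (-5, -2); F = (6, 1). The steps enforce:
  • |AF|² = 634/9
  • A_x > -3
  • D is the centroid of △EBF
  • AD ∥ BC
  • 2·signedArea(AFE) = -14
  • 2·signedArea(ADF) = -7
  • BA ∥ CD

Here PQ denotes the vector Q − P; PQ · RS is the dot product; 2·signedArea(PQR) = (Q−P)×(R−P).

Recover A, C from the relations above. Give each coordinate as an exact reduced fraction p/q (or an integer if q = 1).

1. A_x = -7/3  [2·signedArea(ADF) = -7 ∩ 2·signedArea(AFE) = -14]
2. A_y = 0  [2·signedArea(ADF) = -7 ∩ 2·signedArea(AFE) = -14]
   → A = (-7/3, 0)
3. C_x = -8/3  [BA ∥ CD ∩ AD ∥ BC]
4. C_y = 5  [BA ∥ CD ∩ AD ∥ BC]
   → C = (-8/3, 5)

A = (-7/3, 0)
C = (-8/3, 5)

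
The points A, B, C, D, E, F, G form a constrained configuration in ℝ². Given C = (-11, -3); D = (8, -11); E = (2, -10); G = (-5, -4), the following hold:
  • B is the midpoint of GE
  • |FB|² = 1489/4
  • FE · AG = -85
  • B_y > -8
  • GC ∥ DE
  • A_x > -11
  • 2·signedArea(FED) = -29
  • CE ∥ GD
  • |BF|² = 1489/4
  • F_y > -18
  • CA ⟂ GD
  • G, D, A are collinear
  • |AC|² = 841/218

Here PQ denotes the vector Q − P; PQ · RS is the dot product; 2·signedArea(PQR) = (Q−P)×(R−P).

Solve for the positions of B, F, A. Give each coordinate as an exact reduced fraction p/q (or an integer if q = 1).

A = (-2195/218, -277/218)
B = (-3/2, -7)
F = (15, -17)

1. B_x = -3/2  [B is the midpoint of GE]
2. B_y = -7  [B is the midpoint of GE]
   → B = (-3/2, -7)
3. A_x = -2195/218  [G, D, A are collinear ∩ CA ⟂ GD]
4. A_y = -277/218  [G, D, A are collinear ∩ CA ⟂ GD]
   → A = (-2195/218, -277/218)
5. F_x = 15  [2·signedArea(FED) = -29 ∩ FE · AG = -85]
6. F_y = -17  [2·signedArea(FED) = -29 ∩ FE · AG = -85]
   → F = (15, -17)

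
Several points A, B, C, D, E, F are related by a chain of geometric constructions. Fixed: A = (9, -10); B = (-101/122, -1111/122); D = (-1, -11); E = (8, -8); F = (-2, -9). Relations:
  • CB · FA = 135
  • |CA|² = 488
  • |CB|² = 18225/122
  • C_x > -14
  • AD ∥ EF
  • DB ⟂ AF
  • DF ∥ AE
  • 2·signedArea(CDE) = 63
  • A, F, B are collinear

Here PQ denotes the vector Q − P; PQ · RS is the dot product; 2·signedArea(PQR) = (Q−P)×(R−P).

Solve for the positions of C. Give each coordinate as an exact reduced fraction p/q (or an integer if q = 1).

1. C_x = -13  [2·signedArea(CDE) = 63 ∩ CB · FA = 135]
2. C_y = -8  [2·signedArea(CDE) = 63 ∩ CB · FA = 135]
   → C = (-13, -8)

C = (-13, -8)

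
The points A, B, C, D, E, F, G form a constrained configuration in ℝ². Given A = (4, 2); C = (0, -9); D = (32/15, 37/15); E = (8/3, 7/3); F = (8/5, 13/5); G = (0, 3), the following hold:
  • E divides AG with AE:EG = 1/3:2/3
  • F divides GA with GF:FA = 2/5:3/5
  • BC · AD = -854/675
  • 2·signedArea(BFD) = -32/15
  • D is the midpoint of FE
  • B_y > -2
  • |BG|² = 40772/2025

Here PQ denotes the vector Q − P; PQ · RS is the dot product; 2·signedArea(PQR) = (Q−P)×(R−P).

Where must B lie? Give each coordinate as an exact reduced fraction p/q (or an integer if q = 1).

B = (56/45, -59/45)

1. B_x = 56/45  [BC · AD = -854/675 ∩ 2·signedArea(BFD) = -32/15]
2. B_y = -59/45  [BC · AD = -854/675 ∩ 2·signedArea(BFD) = -32/15]
   → B = (56/45, -59/45)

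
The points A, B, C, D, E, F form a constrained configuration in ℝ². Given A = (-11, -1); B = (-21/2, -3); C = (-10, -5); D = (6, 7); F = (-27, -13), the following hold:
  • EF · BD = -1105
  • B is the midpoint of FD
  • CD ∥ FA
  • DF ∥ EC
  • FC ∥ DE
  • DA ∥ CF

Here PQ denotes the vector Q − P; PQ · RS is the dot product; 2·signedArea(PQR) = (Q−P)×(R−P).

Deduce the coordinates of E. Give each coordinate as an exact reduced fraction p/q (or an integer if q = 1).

E = (23, 15)

1. E_x = 23  [DF ∥ EC ∩ FC ∥ DE]
2. E_y = 15  [DF ∥ EC ∩ FC ∥ DE]
   → E = (23, 15)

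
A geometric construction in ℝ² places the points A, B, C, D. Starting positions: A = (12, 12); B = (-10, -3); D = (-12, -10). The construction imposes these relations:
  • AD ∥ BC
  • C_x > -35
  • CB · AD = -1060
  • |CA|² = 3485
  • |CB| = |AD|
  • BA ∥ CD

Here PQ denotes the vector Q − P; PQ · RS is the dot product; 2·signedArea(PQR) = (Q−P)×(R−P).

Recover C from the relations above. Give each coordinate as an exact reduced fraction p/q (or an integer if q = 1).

1. C_x = -34  [BA ∥ CD ∩ AD ∥ BC]
2. C_y = -25  [BA ∥ CD ∩ AD ∥ BC]
   → C = (-34, -25)

C = (-34, -25)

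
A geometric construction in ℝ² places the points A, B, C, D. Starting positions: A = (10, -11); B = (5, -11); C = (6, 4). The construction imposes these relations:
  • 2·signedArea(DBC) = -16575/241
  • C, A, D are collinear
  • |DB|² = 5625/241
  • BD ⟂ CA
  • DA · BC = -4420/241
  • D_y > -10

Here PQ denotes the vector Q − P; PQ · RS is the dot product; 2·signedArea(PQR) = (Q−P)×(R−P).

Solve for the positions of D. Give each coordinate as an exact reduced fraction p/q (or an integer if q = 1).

D = (2330/241, -2351/241)

1. D_x = 2330/241  [C, A, D are collinear ∩ BD ⟂ CA]
2. D_y = -2351/241  [C, A, D are collinear ∩ BD ⟂ CA]
   → D = (2330/241, -2351/241)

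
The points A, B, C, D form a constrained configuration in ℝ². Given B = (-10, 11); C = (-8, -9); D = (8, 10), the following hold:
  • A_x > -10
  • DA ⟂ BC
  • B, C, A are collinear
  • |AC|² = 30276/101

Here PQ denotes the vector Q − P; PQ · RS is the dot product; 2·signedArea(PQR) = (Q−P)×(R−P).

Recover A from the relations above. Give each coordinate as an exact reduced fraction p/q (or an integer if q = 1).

A = (-982/101, 831/101)

1. A_x = -982/101  [B, C, A are collinear ∩ DA ⟂ BC]
2. A_y = 831/101  [B, C, A are collinear ∩ DA ⟂ BC]
   → A = (-982/101, 831/101)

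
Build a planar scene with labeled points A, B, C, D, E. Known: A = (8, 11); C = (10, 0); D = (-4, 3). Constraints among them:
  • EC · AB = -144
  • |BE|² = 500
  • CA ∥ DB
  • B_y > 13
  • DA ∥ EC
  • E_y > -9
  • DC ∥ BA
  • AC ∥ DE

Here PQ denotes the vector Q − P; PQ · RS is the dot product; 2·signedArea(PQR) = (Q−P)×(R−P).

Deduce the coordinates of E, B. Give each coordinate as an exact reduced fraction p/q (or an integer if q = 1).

B = (-6, 14)
E = (-2, -8)

1. E_x = -2  [DA ∥ EC ∩ AC ∥ DE]
2. E_y = -8  [DA ∥ EC ∩ AC ∥ DE]
   → E = (-2, -8)
3. B_x = -6  [DC ∥ BA ∩ CA ∥ DB]
4. B_y = 14  [DC ∥ BA ∩ CA ∥ DB]
   → B = (-6, 14)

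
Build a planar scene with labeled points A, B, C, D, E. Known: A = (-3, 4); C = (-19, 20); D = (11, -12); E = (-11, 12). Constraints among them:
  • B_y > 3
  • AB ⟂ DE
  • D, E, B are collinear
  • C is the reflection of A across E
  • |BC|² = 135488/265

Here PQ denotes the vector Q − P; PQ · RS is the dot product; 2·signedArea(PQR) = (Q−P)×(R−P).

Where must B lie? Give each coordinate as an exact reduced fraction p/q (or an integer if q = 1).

B = (-891/265, 972/265)

1. B_x = -891/265  [D, E, B are collinear ∩ AB ⟂ DE]
2. B_y = 972/265  [D, E, B are collinear ∩ AB ⟂ DE]
   → B = (-891/265, 972/265)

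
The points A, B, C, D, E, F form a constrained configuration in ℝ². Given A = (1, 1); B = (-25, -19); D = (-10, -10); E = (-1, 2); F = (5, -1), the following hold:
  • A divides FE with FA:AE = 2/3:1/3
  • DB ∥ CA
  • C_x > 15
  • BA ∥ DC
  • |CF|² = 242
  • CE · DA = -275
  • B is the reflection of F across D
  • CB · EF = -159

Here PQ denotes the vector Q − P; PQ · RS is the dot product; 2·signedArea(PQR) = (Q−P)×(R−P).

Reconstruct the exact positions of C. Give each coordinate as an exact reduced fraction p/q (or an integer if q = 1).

1. C_x = 16  [DB ∥ CA ∩ BA ∥ DC]
2. C_y = 10  [DB ∥ CA ∩ BA ∥ DC]
   → C = (16, 10)

C = (16, 10)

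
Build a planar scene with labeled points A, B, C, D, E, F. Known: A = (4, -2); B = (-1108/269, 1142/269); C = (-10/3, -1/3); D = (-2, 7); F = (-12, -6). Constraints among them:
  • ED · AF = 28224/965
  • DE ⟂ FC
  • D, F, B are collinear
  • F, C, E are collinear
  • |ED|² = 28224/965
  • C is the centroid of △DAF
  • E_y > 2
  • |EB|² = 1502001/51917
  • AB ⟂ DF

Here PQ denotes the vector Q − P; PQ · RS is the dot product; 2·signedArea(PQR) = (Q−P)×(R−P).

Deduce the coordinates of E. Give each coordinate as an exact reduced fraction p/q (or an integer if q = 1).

1. E_x = 926/965  [F, C, E are collinear ∩ DE ⟂ FC]
2. E_y = 2387/965  [F, C, E are collinear ∩ DE ⟂ FC]
   → E = (926/965, 2387/965)

E = (926/965, 2387/965)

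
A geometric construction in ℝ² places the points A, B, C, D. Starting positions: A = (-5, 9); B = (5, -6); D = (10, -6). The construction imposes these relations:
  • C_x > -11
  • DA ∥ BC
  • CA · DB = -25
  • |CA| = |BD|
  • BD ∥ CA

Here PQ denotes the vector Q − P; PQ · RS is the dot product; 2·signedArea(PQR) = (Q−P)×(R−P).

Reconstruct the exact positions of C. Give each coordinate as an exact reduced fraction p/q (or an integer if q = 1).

C = (-10, 9)

1. C_x = -10  [BD ∥ CA ∩ DA ∥ BC]
2. C_y = 9  [BD ∥ CA ∩ DA ∥ BC]
   → C = (-10, 9)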